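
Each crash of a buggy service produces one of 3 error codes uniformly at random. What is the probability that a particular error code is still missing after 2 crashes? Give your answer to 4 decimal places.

Each crash misses the fixed error code with probability (3-1)/3 = 2/3, independently.
P(still missing after 2) = (2/3)^2 = 0.44444.

0.4444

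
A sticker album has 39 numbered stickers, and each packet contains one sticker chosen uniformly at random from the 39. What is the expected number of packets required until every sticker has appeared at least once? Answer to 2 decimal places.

165.89

Split into phases: going from k distinct to k+1 distinct takes on average 39/(39-k) packets.
E[T] = 39/39 + 39/38 + 39/37 + ... + 39/2 + 39/1 = 39·H_{39}.
H_{39} = 4.254, so E[T] = 165.888.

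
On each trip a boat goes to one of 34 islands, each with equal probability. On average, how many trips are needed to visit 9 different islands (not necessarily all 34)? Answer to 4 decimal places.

10.2766

With k distinct islands already seen, the next new one arrives after an expected 34/(34-k) trips.
Sum over k = 0,...,8: E = 34/34 + 34/33 + 34/32 + ... + 34/27 + 34/26 = 10.27656.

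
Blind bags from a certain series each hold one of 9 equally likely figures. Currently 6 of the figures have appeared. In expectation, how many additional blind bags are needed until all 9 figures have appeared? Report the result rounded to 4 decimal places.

16.5000

With k distinct figures already seen, the next new one takes an expected 9/(9-k) blind bags.
Sum over k = 6,...,8: E = 9/3 + 9/2 + 9/1 = 16.50000.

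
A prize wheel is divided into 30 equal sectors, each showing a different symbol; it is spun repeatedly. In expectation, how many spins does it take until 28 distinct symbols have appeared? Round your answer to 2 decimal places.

Going from k to k+1 distinct takes a geometric number of spins with mean 30/(30-k).
Sum over k = 0,...,27: E = 30/30 + 30/29 + 30/28 + ... + 30/4 + 30/3 = 74.850.

74.85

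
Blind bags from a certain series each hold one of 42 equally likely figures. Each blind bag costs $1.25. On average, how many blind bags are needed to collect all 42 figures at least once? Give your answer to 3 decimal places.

After k distinct figures have appeared, the next blind bag gives a new one with probability (42-k)/42, so the expected wait for the (k+1)-th is 42/(42-k).
E[T] = 42/42 + 42/41 + 42/40 + ... + 42/2 + 42/1 = 42·H_{42}.
H_{42} = 4.3267, so E[T] = 181.7232.

181.723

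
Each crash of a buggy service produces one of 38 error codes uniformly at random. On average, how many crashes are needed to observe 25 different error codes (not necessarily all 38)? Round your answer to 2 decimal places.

With k distinct error codes already seen, the next new one arrives after an expected 38/(38-k) crashes.
Sum over k = 0,...,24: E = 38/38 + 38/37 + 38/36 + ... + 38/15 + 38/14 = 39.815.

39.82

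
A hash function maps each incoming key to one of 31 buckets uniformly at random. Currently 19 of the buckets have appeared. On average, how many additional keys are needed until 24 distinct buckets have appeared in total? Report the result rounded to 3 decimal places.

The wait to go from k to k+1 distinct buckets is geometric with mean 31/(31-k).
Sum over k = 19,...,23: E = 31/12 + 31/11 + 31/10 + 31/9 + 31/8 = 15.8210.

15.821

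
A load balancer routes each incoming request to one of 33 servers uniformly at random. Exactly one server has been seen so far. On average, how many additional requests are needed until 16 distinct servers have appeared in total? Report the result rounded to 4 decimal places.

With k distinct servers already seen, the next new one takes an expected 33/(33-k) requests.
Sum over k = 1,...,15: E = 33/32 + 33/31 + 33/30 + ... + 33/19 + 33/18 = 20.42511.

20.4251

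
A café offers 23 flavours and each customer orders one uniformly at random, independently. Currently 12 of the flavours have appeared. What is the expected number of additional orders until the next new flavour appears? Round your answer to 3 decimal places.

2.091

The number of orders until the next new flavour is geometric with success probability 11/23, so its mean is 23/11.
E = 23/11 = 2.0909.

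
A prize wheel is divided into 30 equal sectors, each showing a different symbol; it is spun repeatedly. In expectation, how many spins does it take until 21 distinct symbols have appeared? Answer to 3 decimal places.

34.981

Going from k to k+1 distinct takes a geometric number of spins with mean 30/(30-k).
Sum over k = 0,...,20: E = 30/30 + 30/29 + 30/28 + ... + 30/11 + 30/10 = 34.9806.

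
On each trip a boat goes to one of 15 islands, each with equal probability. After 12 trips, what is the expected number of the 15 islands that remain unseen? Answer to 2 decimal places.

6.55

For each island, P(unseen after 12) = (14/15)^12 = 0.437.
By linearity of expectation, E[unseen] = 15·(14/15)^12 = 6.554.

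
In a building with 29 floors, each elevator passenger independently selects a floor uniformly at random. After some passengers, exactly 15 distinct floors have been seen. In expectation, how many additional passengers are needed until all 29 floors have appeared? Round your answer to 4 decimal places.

The wait to go from k to k+1 distinct floors is geometric with mean 29/(29-k).
Sum over k = 15,...,28: E = 29/14 + 29/13 + 29/12 + ... + 29/2 + 29/1 = 94.29531.

94.2953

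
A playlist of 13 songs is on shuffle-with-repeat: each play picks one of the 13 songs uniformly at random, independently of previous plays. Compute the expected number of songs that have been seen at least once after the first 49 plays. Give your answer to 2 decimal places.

12.74

For each song, P(seen in 49 plays) = 1 - (12/13)^49 = 0.980.
By linearity of expectation, E[distinct seen] = 13·(1 - (12/13)^49) = 12.743.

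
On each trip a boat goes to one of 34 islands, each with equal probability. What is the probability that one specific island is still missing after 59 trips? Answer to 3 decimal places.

0.172

Each trip misses the fixed island with probability (34-1)/34 = 33/34, independently.
P(still missing after 59) = (33/34)^59 = 0.1718.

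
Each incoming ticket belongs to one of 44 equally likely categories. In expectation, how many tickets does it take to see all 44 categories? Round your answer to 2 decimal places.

192.40

Split into phases: going from k distinct to k+1 distinct takes on average 44/(44-k) tickets.
E[T] = 44/44 + 44/43 + 44/42 + ... + 44/2 + 44/1 = 44·H_{44}.
H_{44} = 4.373, so E[T] = 192.400.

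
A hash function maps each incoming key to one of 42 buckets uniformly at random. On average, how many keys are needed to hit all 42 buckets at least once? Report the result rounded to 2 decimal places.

Split into phases: going from k distinct to k+1 distinct takes on average 42/(42-k) keys.
E[T] = 42/42 + 42/41 + 42/40 + ... + 42/2 + 42/1 = 42·H_{42}.
H_{42} = 4.327, so E[T] = 181.723.

181.72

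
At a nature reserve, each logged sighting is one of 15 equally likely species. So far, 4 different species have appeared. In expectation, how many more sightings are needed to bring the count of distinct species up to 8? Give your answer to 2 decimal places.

The wait to go from k to k+1 distinct species is geometric with mean 15/(15-k).
Sum over k = 4,...,7: E = 15/11 + 15/10 + 15/9 + 15/8 = 6.405.

6.41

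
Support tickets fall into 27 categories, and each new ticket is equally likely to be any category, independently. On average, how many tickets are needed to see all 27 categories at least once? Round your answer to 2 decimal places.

After k distinct categories have appeared, the next ticket gives a new one with probability (27-k)/27, so the expected wait for the (k+1)-th is 27/(27-k).
E[T] = 27/27 + 27/26 + 27/25 + ... + 27/2 + 27/1 = 27·H_{27}.
H_{27} = 3.891, so E[T] = 105.069.

105.07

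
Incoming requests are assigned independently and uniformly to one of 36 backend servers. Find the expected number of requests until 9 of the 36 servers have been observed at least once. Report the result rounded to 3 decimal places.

Going from k to k+1 distinct takes a geometric number of requests with mean 36/(36-k).
Sum over k = 0,...,8: E = 36/36 + 36/35 + 36/34 + ... + 36/29 + 36/28 = 10.1917.

10.192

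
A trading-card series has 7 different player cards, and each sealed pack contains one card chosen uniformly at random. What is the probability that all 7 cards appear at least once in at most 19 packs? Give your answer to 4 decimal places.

By inclusion–exclusion over which cards are missing,
P(all seen) = Σ_{j=0}^{7} (-1)^j C(7,j)((7-j)/7)^19
= 1.00000 - 0.37420 + 0.03514 - 0.00084 + 0.00000 - 0.00000 + 0.00000 - 0.00000
= 0.66009.

0.6601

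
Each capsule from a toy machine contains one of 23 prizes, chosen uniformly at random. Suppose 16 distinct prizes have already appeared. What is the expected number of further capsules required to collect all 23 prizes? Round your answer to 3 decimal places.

From k distinct to k+1 distinct takes on average 23/(23-k) capsules.
Sum over k = 16,...,22: E = 23/7 + 23/6 + 23/5 + ... + 23/2 + 23/1 = 59.6357.

59.636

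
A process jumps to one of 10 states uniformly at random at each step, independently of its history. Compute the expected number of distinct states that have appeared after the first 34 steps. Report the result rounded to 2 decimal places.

9.72

For each state, P(seen in 34 steps) = 1 - (9/10)^34 = 0.972.
By linearity of expectation, E[distinct seen] = 10·(1 - (9/10)^34) = 9.722.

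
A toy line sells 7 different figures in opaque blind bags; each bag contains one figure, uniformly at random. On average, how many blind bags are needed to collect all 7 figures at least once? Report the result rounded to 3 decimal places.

18.150

After k distinct figures have appeared, the next blind bag gives a new one with probability (7-k)/7, so the expected wait for the (k+1)-th is 7/(7-k).
E[T] = 7/7 + 7/6 + 7/5 + ... + 7/2 + 7/1 = 7·H_{7}.
H_{7} = 2.5929, so E[T] = 18.1500.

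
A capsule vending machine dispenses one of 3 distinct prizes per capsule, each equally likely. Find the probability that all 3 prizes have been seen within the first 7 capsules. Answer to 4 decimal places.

Let A_i be the event that prize i is missing after 7 capsules. By inclusion–exclusion on the A_i,
P(all seen) = Σ_{j=0}^{3} (-1)^j C(3,j)((3-j)/3)^7
= 1.00000 - 0.17558 + 0.00137 - 0.00000
= 0.82579.

0.8258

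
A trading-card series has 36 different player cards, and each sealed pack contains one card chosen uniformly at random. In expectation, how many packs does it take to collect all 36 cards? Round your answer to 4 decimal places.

The wait to go from k to k+1 distinct cards is geometric with mean 36/(36-k).
E[T] = 36/36 + 36/35 + 36/34 + ... + 36/2 + 36/1 = 36·H_{36}.
H_{36} = 4.17456, so E[T] = 150.28413.

150.2841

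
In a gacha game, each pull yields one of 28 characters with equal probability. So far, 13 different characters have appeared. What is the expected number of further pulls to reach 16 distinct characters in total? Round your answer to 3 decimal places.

The wait to go from k to k+1 distinct characters is geometric with mean 28/(28-k).
Sum over k = 13,...,15: E = 28/15 + 28/14 + 28/13 = 6.0205.

6.021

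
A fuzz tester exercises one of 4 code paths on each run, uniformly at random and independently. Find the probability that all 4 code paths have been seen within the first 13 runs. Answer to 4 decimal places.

0.9057

Let A_i be the event that code path i is missing after 13 runs. By inclusion–exclusion on the A_i,
P(all seen) = Σ_{j=0}^{4} (-1)^j C(4,j)((4-j)/4)^13
= 1.00000 - 0.09503 + 0.00073 - 0.00000 + 0.00000
= 0.90570.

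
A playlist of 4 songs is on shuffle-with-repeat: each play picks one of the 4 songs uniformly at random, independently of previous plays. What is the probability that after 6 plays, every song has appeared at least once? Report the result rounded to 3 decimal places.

0.381

By inclusion–exclusion over which songs are missing,
P(all seen) = Σ_{j=0}^{4} (-1)^j C(4,j)((4-j)/4)^6
= 1.0000 - 0.7119 + 0.0938 - 0.0010 + 0.0000
= 0.3809.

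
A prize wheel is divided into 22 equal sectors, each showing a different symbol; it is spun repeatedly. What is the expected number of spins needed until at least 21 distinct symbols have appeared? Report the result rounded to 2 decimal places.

59.20

With k distinct symbols already seen, the next new one arrives after an expected 22/(22-k) spins.
Sum over k = 0,...,20: E = 22/22 + 22/21 + 22/20 + ... + 22/3 + 22/2 = 59.198.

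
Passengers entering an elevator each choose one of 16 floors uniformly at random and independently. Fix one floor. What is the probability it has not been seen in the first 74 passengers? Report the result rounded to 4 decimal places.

Each passenger misses the fixed floor with probability (16-1)/16 = 15/16, independently.
P(still missing after 74) = (15/16)^74 = 0.00843.

0.0084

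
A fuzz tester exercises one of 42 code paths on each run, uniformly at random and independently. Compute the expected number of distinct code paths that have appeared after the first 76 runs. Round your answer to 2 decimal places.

For each code path, P(seen in 76 runs) = 1 - (41/42)^76 = 0.840.
By linearity of expectation, E[distinct seen] = 42·(1 - (41/42)^76) = 35.272.

35.27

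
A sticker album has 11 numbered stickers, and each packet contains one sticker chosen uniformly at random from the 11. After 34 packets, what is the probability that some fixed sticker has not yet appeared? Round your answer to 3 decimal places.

0.039

On each packet the fixed sticker fails to appear with probability 10/11.
P(still missing after 34) = (10/11)^34 = 0.0391.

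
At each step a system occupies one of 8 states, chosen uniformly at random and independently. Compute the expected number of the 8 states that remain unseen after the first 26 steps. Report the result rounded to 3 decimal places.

For each state, P(unseen after 26) = (7/8)^26 = 0.0311.
By linearity of expectation, E[unseen] = 8·(7/8)^26 = 0.2485.

0.248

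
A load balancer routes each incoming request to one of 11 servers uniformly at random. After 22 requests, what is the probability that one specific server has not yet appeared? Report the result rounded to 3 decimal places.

0.123

On each request the fixed server fails to appear with probability 10/11.
P(still missing after 22) = (10/11)^22 = 0.1228.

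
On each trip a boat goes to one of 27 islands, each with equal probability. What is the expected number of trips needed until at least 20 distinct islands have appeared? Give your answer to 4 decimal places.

Going from k to k+1 distinct takes a geometric number of trips with mean 27/(27-k).
Sum over k = 0,...,19: E = 27/27 + 27/26 + 27/25 + ... + 27/9 + 27/8 = 35.06219.

35.0622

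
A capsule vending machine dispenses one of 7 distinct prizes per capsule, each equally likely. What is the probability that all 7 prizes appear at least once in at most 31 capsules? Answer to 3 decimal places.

By inclusion–exclusion over which prizes are missing,
P(all seen) = Σ_{j=0}^{7} (-1)^j C(7,j)((7-j)/7)^31
= 1.0000 - 0.0589 + 0.0006 - 0.0000 + 0.0000 - 0.0000 + 0.0000 - 0.0000
= 0.9418.

0.942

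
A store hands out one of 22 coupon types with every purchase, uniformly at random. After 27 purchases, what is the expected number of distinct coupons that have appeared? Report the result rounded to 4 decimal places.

15.7349

For each coupon, P(seen in 27 purchases) = 1 - (21/22)^27 = 0.71522.
By linearity of expectation, E[distinct seen] = 22·(1 - (21/22)^27) = 15.73485.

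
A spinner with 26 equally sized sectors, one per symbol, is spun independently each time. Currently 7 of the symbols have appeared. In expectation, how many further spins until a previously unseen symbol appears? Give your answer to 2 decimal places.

Each spin yields a new symbol with probability (26-7)/26 = 19/26, so the wait is geometric with mean 26/19.
E = 26/19 = 1.368.

1.37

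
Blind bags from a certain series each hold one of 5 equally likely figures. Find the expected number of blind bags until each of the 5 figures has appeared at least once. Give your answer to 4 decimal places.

11.4167

The wait to go from k to k+1 distinct figures is geometric with mean 5/(5-k).
E[T] = 5/5 + 5/4 + 5/3 + 5/2 + 5/1 = 5·H_{5}.
H_{5} = 2.28333, so E[T] = 11.41667.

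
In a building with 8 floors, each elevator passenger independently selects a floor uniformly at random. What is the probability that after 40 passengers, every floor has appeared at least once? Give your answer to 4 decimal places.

0.9620

Let A_i be the event that floor i is missing after 40 passengers. By inclusion–exclusion on the A_i,
P(all seen) = Σ_{j=0}^{8} (-1)^j C(8,j)((8-j)/8)^40
= 1.00000 - 0.03832 + 0.00028 - 0.00000 + 0.00000 - 0.00000 + 0.00000 - 0.00000 + 0.00000
= 0.96196.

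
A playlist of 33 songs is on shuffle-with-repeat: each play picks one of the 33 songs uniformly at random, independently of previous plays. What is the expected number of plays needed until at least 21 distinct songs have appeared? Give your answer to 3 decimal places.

32.524

Going from k to k+1 distinct takes a geometric number of plays with mean 33/(33-k).
Sum over k = 0,...,20: E = 33/33 + 33/32 + 33/31 + ... + 33/14 + 33/13 = 32.5244.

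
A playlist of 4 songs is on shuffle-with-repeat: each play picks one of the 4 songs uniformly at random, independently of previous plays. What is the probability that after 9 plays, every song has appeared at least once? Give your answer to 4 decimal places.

Let A_i be the event that song i is missing after 9 plays. By inclusion–exclusion on the A_i,
P(all seen) = Σ_{j=0}^{4} (-1)^j C(4,j)((4-j)/4)^9
= 1.00000 - 0.30034 + 0.01172 - 0.00002 + 0.00000
= 0.71136.

0.7114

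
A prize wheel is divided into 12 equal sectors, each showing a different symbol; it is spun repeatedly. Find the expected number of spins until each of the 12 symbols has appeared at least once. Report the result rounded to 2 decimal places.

37.24

After k distinct symbols have appeared, the next spin gives a new one with probability (12-k)/12, so the expected wait for the (k+1)-th is 12/(12-k).
E[T] = 12/12 + 12/11 + 12/10 + ... + 12/2 + 12/1 = 12·H_{12}.
H_{12} = 3.103, so E[T] = 37.239.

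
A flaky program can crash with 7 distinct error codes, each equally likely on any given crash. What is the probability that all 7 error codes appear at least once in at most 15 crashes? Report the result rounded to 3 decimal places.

0.434

By inclusion–exclusion over which error codes are missing,
P(all seen) = Σ_{j=0}^{7} (-1)^j C(7,j)((7-j)/7)^15
= 1.0000 - 0.6933 + 0.1350 - 0.0079 + 0.0001 - 0.0000 + 0.0000 - 0.0000
= 0.4339.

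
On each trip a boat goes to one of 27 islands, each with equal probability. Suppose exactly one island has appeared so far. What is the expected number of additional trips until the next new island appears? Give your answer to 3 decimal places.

Each trip yields a new island with probability (27-1)/27 = 26/27, so the wait is geometric with mean 27/26.
E = 27/26 = 1.0385.

1.038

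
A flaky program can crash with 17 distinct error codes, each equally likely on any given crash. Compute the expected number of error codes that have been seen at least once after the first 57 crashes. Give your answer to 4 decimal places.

16.4633

For each error code, P(seen in 57 crashes) = 1 - (16/17)^57 = 0.96843.
By linearity of expectation, E[distinct seen] = 17·(1 - (16/17)^57) = 16.46334.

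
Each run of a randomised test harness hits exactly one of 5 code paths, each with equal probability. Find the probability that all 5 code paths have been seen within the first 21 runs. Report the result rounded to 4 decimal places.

0.9541

Let A_i be the event that code path i is missing after 21 runs. By inclusion–exclusion on the A_i,
P(all seen) = Σ_{j=0}^{5} (-1)^j C(5,j)((5-j)/5)^21
= 1.00000 - 0.04612 + 0.00022 - 0.00000 + 0.00000 - 0.00000
= 0.95410.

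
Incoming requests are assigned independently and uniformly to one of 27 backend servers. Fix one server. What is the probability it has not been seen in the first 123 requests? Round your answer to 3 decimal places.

0.010

Each request misses the fixed server with probability (27-1)/27 = 26/27, independently.
P(still missing after 123) = (26/27)^123 = 0.0096.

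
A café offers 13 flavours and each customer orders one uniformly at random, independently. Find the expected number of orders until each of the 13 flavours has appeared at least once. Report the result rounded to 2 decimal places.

41.34

Split into phases: going from k distinct to k+1 distinct takes on average 13/(13-k) orders.
E[T] = 13/13 + 13/12 + 13/11 + ... + 13/2 + 13/1 = 13·H_{13}.
H_{13} = 3.180, so E[T] = 41.342.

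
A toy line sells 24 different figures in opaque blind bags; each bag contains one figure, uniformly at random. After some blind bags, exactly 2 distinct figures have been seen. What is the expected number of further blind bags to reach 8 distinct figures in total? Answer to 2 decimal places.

With k distinct figures already seen, the next new one takes an expected 24/(24-k) blind bags.
Sum over k = 2,...,7: E = 24/22 + 24/21 + 24/20 + 24/19 + 24/18 + 24/17 = 7.442.

7.44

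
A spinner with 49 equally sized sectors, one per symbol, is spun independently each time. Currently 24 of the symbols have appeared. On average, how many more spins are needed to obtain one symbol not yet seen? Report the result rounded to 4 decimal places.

1.9600

Each spin yields a new symbol with probability (49-24)/49 = 25/49, so the wait is geometric with mean 49/25.
E = 49/25 = 1.96000.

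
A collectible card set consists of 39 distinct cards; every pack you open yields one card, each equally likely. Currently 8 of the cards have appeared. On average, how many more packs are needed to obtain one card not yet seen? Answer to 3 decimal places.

The number of packs until the next new card is geometric with success probability 31/39, so its mean is 39/31.
E = 39/31 = 1.2581.

1.258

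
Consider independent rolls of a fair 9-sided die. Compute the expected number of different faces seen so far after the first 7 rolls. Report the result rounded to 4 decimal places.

5.0538

For each face, P(seen in 7 rolls) = 1 - (8/9)^7 = 0.56154.
By linearity of expectation, E[distinct seen] = 9·(1 - (8/9)^7) = 5.05384.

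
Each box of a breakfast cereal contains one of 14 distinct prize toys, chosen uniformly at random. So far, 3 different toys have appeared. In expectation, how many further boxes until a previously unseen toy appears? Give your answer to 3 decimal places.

1.273

The number of boxes until the next new toy is geometric with success probability 11/14, so its mean is 14/11.
E = 14/11 = 1.2727.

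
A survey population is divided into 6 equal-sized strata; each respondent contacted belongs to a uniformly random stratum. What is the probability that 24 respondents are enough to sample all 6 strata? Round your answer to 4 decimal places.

Let A_i be the event that stratum i is missing after 24 respondents. By inclusion–exclusion on the A_i,
P(all seen) = Σ_{j=0}^{6} (-1)^j C(6,j)((6-j)/6)^24
= 1.00000 - 0.07547 + 0.00089 - 0.00000 + 0.00000 - 0.00000 + 0.00000
= 0.92542.

0.9254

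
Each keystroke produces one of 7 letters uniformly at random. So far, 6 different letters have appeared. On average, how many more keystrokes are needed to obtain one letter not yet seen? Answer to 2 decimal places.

7.00

Each keystroke yields a new letter with probability (7-6)/7 = 1/7, so the wait is geometric with mean 7/1.
E = 7/1 = 7.000.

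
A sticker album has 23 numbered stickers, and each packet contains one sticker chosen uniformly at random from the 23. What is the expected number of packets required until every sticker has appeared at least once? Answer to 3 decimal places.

After k distinct stickers have appeared, the next packet gives a new one with probability (23-k)/23, so the expected wait for the (k+1)-th is 23/(23-k).
E[T] = 23/23 + 23/22 + 23/21 + ... + 23/2 + 23/1 = 23·H_{23}.
H_{23} = 3.7343, so E[T] = 85.8887.

85.889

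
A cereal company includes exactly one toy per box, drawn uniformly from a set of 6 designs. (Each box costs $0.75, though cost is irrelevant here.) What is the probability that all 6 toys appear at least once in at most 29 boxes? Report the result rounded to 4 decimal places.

By inclusion–exclusion over which toys are missing,
P(all seen) = Σ_{j=0}^{6} (-1)^j C(6,j)((6-j)/6)^29
= 1.00000 - 0.03033 + 0.00012 - 0.00000 + 0.00000 - 0.00000 + 0.00000
= 0.96979.

0.9698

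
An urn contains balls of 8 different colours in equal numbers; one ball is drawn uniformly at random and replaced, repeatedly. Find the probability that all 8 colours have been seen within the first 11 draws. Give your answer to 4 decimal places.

Let A_i be the event that colour i is missing after 11 draws. By inclusion–exclusion on the A_i,
P(all seen) = Σ_{j=0}^{8} (-1)^j C(8,j)((8-j)/8)^11
= 1.00000 - 1.84153 + 1.18258 - 0.31832 + 0.03418 - 0.00115 + 0.00001 - 0.00000 + 0.00000
= 0.05576.

0.0558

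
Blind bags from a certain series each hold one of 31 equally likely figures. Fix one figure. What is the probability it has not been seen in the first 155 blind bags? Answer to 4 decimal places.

On each blind bag the fixed figure fails to appear with probability 30/31.
P(still missing after 155) = (30/31)^155 = 0.00620.

0.0062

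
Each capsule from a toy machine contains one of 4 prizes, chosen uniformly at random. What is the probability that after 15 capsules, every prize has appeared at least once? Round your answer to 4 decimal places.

0.9467

By inclusion–exclusion over which prizes are missing,
P(all seen) = Σ_{j=0}^{4} (-1)^j C(4,j)((4-j)/4)^15
= 1.00000 - 0.05345 + 0.00018 - 0.00000 + 0.00000
= 0.94673.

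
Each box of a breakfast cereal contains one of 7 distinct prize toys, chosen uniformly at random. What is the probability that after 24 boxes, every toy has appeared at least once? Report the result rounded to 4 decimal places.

Let A_i be the event that toy i is missing after 24 boxes. By inclusion–exclusion on the A_i,
P(all seen) = Σ_{j=0}^{7} (-1)^j C(7,j)((7-j)/7)^24
= 1.00000 - 0.17313 + 0.00653 - 0.00005 + 0.00000 - 0.00000 + 0.00000 - 0.00000
= 0.83335.

0.8334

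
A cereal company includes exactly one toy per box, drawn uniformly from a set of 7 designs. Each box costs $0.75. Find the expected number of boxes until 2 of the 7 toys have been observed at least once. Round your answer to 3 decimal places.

2.167

With k distinct toys already seen, the next new one arrives after an expected 7/(7-k) boxes.
Sum over k = 0,...,1: E = 7/7 + 7/6 = 2.1667.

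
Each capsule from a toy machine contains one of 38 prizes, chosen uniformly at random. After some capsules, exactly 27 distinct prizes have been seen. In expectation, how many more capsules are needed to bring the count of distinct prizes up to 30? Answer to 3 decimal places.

11.477

From k distinct to k+1 distinct takes on average 38/(38-k) capsules.
Sum over k = 27,...,29: E = 38/11 + 38/10 + 38/9 = 11.4768.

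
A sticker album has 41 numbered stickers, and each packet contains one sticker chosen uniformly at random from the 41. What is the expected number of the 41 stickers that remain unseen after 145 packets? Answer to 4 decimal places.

1.1424

For each sticker, P(unseen after 145) = (40/41)^145 = 0.02786.
By linearity of expectation, E[unseen] = 41·(40/41)^145 = 1.14241.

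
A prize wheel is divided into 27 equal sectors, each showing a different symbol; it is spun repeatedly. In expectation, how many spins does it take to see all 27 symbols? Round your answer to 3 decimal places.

105.069

After k distinct symbols have appeared, the next spin gives a new one with probability (27-k)/27, so the expected wait for the (k+1)-th is 27/(27-k).
E[T] = 27/27 + 27/26 + 27/25 + ... + 27/2 + 27/1 = 27·H_{27}.
H_{27} = 3.8915, so E[T] = 105.0693.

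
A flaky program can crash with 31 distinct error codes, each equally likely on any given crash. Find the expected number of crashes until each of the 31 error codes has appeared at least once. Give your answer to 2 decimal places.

124.84

The wait to go from k to k+1 distinct error codes is geometric with mean 31/(31-k).
E[T] = 31/31 + 31/30 + 31/29 + ... + 31/2 + 31/1 = 31·H_{31}.
H_{31} = 4.027, so E[T] = 124.845.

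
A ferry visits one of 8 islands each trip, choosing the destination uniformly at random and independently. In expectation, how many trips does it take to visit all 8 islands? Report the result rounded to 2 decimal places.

21.74

The wait to go from k to k+1 distinct islands is geometric with mean 8/(8-k).
E[T] = 8/8 + 8/7 + 8/6 + ... + 8/2 + 8/1 = 8·H_{8}.
H_{8} = 2.718, so E[T] = 21.743.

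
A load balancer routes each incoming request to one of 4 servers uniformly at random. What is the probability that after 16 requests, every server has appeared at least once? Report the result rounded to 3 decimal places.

Let A_i be the event that server i is missing after 16 requests. By inclusion–exclusion on the A_i,
P(all seen) = Σ_{j=0}^{4} (-1)^j C(4,j)((4-j)/4)^16
= 1.0000 - 0.0401 + 0.0001 - 0.0000 + 0.0000
= 0.9600.

0.960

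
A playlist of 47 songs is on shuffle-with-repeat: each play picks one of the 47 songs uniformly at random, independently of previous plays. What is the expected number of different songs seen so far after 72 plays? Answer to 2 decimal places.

37.01

For each song, P(seen in 72 plays) = 1 - (46/47)^72 = 0.787.
By linearity of expectation, E[distinct seen] = 47·(1 - (46/47)^72) = 37.009.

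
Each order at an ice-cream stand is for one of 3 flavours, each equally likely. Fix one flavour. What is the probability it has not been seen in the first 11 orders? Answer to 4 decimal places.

0.0116

Each order misses the fixed flavour with probability (3-1)/3 = 2/3, independently.
P(still missing after 11) = (2/3)^11 = 0.01156.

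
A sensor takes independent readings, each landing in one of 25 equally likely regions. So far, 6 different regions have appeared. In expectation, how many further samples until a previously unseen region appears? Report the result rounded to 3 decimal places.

Each sample yields a new region with probability (25-6)/25 = 19/25, so the wait is geometric with mean 25/19.
E = 25/19 = 1.3158.

1.316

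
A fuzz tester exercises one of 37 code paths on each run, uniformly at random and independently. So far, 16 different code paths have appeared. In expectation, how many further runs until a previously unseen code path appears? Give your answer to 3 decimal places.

The number of runs until the next new code path is geometric with success probability 21/37, so its mean is 37/21.
E = 37/21 = 1.7619.

1.762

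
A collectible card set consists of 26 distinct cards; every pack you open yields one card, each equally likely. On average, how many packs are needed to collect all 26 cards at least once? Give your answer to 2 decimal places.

100.21

The wait to go from k to k+1 distinct cards is geometric with mean 26/(26-k).
E[T] = 26/26 + 26/25 + 26/24 + ... + 26/2 + 26/1 = 26·H_{26}.
H_{26} = 3.854, so E[T] = 100.215.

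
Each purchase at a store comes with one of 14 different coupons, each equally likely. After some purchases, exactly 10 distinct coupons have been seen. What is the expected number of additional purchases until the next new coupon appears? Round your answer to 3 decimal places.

3.500

The number of purchases until the next new coupon is geometric with success probability 4/14, so its mean is 14/4.
E = 14/4 = 3.5000.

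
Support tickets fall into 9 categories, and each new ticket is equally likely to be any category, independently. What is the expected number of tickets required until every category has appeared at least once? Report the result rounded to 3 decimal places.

25.461

The wait to go from k to k+1 distinct categories is geometric with mean 9/(9-k).
E[T] = 9/9 + 9/8 + 9/7 + ... + 9/2 + 9/1 = 9·H_{9}.
H_{9} = 2.8290, so E[T] = 25.4607.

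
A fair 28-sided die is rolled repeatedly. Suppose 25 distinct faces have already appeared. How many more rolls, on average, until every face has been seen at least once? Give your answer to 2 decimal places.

51.33

With k distinct faces already seen, the next new one takes an expected 28/(28-k) rolls.
Sum over k = 25,...,27: E = 28/3 + 28/2 + 28/1 = 51.333.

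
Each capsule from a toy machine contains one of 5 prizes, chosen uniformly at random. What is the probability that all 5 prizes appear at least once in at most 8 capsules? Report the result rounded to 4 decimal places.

0.3226

Let A_i be the event that prize i is missing after 8 capsules. By inclusion–exclusion on the A_i,
P(all seen) = Σ_{j=0}^{5} (-1)^j C(5,j)((5-j)/5)^8
= 1.00000 - 0.83886 + 0.16796 - 0.00655 + 0.00001 - 0.00000
= 0.32256.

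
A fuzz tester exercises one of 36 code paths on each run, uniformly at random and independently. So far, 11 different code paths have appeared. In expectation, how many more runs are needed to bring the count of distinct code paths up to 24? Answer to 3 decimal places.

From k distinct to k+1 distinct takes on average 36/(36-k) runs.
Sum over k = 11,...,23: E = 36/25 + 36/24 + 36/23 + ... + 36/14 + 36/13 = 25.6589.

25.659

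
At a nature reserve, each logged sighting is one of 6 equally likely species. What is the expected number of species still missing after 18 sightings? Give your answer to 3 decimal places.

For each species, P(unseen after 18) = (5/6)^18 = 0.0376.
By linearity of expectation, E[unseen] = 6·(5/6)^18 = 0.2254.

0.225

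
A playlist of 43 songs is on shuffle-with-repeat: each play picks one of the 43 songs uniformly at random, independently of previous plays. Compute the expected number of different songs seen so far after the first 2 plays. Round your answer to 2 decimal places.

1.98

For each song, P(seen in 2 plays) = 1 - (42/43)^2 = 0.046.
By linearity of expectation, E[distinct seen] = 43·(1 - (42/43)^2) = 1.977.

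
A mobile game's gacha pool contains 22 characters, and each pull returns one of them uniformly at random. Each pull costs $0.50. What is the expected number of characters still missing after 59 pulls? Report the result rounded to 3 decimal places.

For each character, P(unseen after 59) = (21/22)^59 = 0.0643.
By linearity of expectation, E[unseen] = 22·(21/22)^59 = 1.4139.

1.414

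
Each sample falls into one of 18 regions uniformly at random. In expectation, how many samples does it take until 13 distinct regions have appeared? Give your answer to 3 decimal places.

Going from k to k+1 distinct takes a geometric number of samples with mean 18/(18-k).
Sum over k = 0,...,12: E = 18/18 + 18/17 + 18/16 + ... + 18/7 + 18/6 = 21.8119.

21.812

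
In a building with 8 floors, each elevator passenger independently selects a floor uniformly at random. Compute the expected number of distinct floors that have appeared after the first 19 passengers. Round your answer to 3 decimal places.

For each floor, P(seen in 19 passengers) = 1 - (7/8)^19 = 0.9209.
By linearity of expectation, E[distinct seen] = 8·(1 - (7/8)^19) = 7.3672.

7.367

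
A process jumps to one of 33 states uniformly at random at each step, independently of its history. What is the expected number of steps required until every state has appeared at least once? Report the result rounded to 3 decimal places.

134.930

After k distinct states have appeared, the next step gives a new one with probability (33-k)/33, so the expected wait for the (k+1)-th is 33/(33-k).
E[T] = 33/33 + 33/32 + 33/31 + ... + 33/2 + 33/1 = 33·H_{33}.
H_{33} = 4.0888, so E[T] = 134.9303.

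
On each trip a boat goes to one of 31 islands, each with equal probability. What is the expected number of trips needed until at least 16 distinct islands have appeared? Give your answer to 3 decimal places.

With k distinct islands already seen, the next new one arrives after an expected 31/(31-k) trips.
Sum over k = 0,...,15: E = 31/31 + 31/30 + 31/29 + ... + 31/17 + 31/16 = 21.9795.

21.980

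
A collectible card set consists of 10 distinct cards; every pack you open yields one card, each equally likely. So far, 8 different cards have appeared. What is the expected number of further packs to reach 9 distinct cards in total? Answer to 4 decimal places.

From k distinct to k+1 distinct takes on average 10/(10-k) packs.
Only the k = 8 term is needed: E = 10/2 = 5.00000.

5.0000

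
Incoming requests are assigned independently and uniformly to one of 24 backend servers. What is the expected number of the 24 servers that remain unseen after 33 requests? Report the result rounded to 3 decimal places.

For each server, P(unseen after 33) = (23/24)^33 = 0.2455.
By linearity of expectation, E[unseen] = 24·(23/24)^33 = 5.8919.

5.892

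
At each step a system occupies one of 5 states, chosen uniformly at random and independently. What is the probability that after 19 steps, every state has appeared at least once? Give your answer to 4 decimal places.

0.9286

Let A_i be the event that state i is missing after 19 steps. By inclusion–exclusion on the A_i,
P(all seen) = Σ_{j=0}^{5} (-1)^j C(5,j)((5-j)/5)^19
= 1.00000 - 0.07206 + 0.00061 - 0.00000 + 0.00000 - 0.00000
= 0.92855.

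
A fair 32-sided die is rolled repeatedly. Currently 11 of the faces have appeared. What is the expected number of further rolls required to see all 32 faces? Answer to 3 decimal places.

The wait to go from k to k+1 distinct faces is geometric with mean 32/(32-k).
Sum over k = 11,...,31: E = 32/21 + 32/20 + 32/19 + ... + 32/2 + 32/1 = 116.6515.

116.651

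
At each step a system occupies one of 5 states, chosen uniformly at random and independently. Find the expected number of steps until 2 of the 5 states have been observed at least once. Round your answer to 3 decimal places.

With k distinct states already seen, the next new one arrives after an expected 5/(5-k) steps.
Sum over k = 0,...,1: E = 5/5 + 5/4 = 2.2500.

2.250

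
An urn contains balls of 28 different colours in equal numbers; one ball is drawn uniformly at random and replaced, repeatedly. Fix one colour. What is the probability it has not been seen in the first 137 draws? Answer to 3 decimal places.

Each draw misses the fixed colour with probability (28-1)/28 = 27/28, independently.
P(still missing after 137) = (27/28)^137 = 0.0069.

0.007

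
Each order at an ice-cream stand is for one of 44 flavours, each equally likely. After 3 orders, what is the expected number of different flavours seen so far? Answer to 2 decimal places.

2.93

For each flavour, P(seen in 3 orders) = 1 - (43/44)^3 = 0.067.
By linearity of expectation, E[distinct seen] = 44·(1 - (43/44)^3) = 2.932.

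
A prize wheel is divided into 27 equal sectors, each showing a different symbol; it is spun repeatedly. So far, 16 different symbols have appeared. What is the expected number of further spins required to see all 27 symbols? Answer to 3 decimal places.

With k distinct symbols already seen, the next new one takes an expected 27/(27-k) spins.
Sum over k = 16,...,26: E = 27/11 + 27/10 + 27/9 + ... + 27/2 + 27/1 = 81.5367.

81.537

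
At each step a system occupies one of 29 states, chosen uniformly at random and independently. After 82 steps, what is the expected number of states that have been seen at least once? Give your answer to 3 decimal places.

For each state, P(seen in 82 steps) = 1 - (28/29)^82 = 0.9437.
By linearity of expectation, E[distinct seen] = 29·(1 - (28/29)^82) = 27.3680.

27.368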